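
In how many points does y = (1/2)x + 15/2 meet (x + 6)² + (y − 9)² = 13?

Centre (−6, 9), r² = 13. Distance² from centre to line = (−9)²/5 = 81/5.
Since d² > r², the line lies outside the circle.

0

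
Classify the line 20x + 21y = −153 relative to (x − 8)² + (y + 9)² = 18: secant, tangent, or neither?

neither

d² = (20·8 + 21·(−9) − (−153))²/841 = 15376/841; r² = 18.
Since d² > r², the line lies outside the circle.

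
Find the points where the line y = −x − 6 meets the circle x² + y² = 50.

(−7, 1) and (1, −7)

Express y = −x − 6 and substitute into the circle:
2x² + 12x − 14 = 0  ⟹  x² + 6x − 7 = 0
x = 1 or x = −7, giving (1, −7) and (−7, 1).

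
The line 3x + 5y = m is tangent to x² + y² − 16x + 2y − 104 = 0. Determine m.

For a tangent, require d(centre, line) = r = 13.
|3·8 + 5·(−1) − m| / √34 = 13
|m − (19)| = 13√34.

m = 19 ± 13√34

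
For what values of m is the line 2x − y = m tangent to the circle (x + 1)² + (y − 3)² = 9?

The line touches the circle iff its distance from (−1, 3) is 3:
|2·(−1) − 1·3 − m| / √5 = 3
|m − (−5)| = 3√5.

m = −5 ± 3√5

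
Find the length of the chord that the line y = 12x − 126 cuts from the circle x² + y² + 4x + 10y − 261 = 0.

The distance from (−2, −5) to the line is 145/√145, and r² = 290.
Chord = 2√(r² − d²) = 2·√(145) = 2√145.

2√145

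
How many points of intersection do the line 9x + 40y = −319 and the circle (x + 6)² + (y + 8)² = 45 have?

2

Centre (−6, −8), r² = 45. Distance² from centre to line = (−55)²/1681 = 3025/1681.
Since d² < r², the line cuts the circle twice.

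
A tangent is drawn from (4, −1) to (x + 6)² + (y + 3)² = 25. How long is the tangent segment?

√79

Centre (−6, −3), r² = 25. |PO|² = (10)² + (2)² = 104.
By the tangent–radius right angle, tangent length = √(|PO|² − r²) = √79.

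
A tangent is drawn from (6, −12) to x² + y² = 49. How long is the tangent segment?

With centre O = (0, 0), |OP|² = 180 and r² = 49.
The tangent meets the radius at right angles, so tangent² = |PO|² − r² = 180 − 49 = 131.

√131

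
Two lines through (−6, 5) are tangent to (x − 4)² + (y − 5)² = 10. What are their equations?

Write the tangent as mx − y + (5 − m·(−6)) = 0 and set its distance from the centre to √10:
(10m − (0))² = 10(m² + 1)
9m² − 1 = 0, so m = −1/3 or m = 1/3.
Through (−6, 5) these give x + 3y = 9 and x − 3y = −21.

x + 3y = 9 and x − 3y = −21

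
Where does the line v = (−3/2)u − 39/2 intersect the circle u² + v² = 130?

(−11, −3) and (−7, −9)

From the line, v = (−39 − 3u)/2. Substituting:
13u² + 234u + 1001 = 0  ⟹  u² + 18u + 77 = 0
u = −7 or u = −11, giving (−7, −9) and (−11, −3).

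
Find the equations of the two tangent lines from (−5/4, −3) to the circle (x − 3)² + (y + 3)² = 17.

Let a tangent through (−5/4, −3) have slope m. Its distance from (3, −3) must equal √17:
(17/4m − (0))² = 17(m² + 1)
m² − 16 = 0, so m = 4 or m = −4.
Through (−5/4, −3) these give 4x − y = −2 and 4x + y = −8.

4x − y = −2 and 4x + y = −8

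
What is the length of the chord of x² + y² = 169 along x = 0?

26

Centre (0, 0), r² = 169. Perpendicular distance d from centre to line = |0| / √1 = 0.
Half the chord is √(r² − d²) = √(169), so the full chord is 26.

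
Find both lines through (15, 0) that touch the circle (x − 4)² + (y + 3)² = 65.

Let a tangent through (15, 0) have slope m. Its distance from (4, −3) must equal √65:
[m·(−11) − (−3)]² = 65(m² + 1)
28m² − 33m − 28 = 0, so m = −4/7 or m = 7/4.
With m = −4/7: 4x + 7y = 60. With m = 7/4: 7x − 4y = 105.

4x + 7y = 60 and 7x − 4y = 105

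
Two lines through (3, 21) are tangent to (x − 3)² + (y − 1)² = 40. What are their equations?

Write the tangent as mx − y + (21 − m·(3)) = 0 and set its distance from the centre to 2√10:
[m·(0) − (−20)]² = 40(m² + 1)
m² − 9 = 0, so m = 3 or m = −3.
With m = 3: 3x − y = −12. With m = −3: 3x + y = 30.

3x − y = −12 and 3x + y = 30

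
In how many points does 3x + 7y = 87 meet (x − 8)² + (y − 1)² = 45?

0

d² = (3·8 + 7·1 − (87))²/58 = 1568/29; r² = 45.
Since d² > r², the line lies outside the circle.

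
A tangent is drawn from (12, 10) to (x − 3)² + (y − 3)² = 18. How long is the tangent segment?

The centre is (3, 3) and r = 3√2. The square of the distance from P to the centre is 81 + 49 = 130.
The tangent meets the radius at right angles, so tangent² = |PO|² − r² = 130 − 18 = 112.

4√7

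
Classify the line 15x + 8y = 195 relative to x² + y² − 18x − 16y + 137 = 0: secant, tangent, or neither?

Substituting the line into the circle gives 289x² − 5082x + 21833 = 0.
Δ = 25826724 − 25238948 = 587776.
Two real roots: the line is a secant.

secant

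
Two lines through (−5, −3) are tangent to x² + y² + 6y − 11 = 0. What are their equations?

A line y − (−3) = m(x − (−5)) is tangent when its distance from (0, −3) is 2√5:
(5m − (0))² = 20(m² + 1)
m² − 4 = 0, so m = −2 or m = 2.
With m = −2: 2x + y = −13. With m = 2: 2x − y = −7.

2x + y = −13 and 2x − y = −7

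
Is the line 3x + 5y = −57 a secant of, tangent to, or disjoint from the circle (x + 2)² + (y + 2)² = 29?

Substituting the line into the circle gives 34x² + 382x + 1584 = 0.
Discriminant = (382)² − 4·34·(1584) = −69500 < 0.
No real roots: the line does not meet the circle.

disjoint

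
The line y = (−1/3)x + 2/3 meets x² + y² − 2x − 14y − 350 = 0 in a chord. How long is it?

Centre (1, 7), r² = 400. Perpendicular distance d from centre to line = |20| / √10 = 20/√10.
Half the chord is √(r² − d²) = √(360), so the full chord is 12√10.

12√10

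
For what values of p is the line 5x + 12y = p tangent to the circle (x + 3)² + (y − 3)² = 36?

Tangency holds when the distance from the centre (−3, 3) to the line equals the radius 6:
|5·(−3) + 12·3 − p| / √169 = 6
|p − (21)| = 6·13, so p = 99 or p = −57.

p = −57 or p = 99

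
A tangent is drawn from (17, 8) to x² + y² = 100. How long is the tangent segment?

The centre is (0, 0) and r = 10. The square of the distance from P to the centre is 289 + 64 = 353.
By the tangent–radius right angle, tangent length = √(|PO|² − r²) = √253.

√253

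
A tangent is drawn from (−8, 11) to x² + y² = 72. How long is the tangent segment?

√113

With centre O = (0, 0), |OP|² = 185 and r² = 72.
Power of the point: PT² = |PO|² − r² = 113, so PT = √113.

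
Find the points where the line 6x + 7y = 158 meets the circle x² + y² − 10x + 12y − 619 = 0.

From the line, y = (158 − 6x)/7. Substituting:
85x² − 2890x + 7905 = 0  ⟹  x² − 34x + 93 = 0
x = 31 or x = 3, giving (31, −4) and (3, 20).

(3, 20) and (31, −4)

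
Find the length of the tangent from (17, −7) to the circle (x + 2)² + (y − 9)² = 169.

The centre is (−2, 9) and r = 13. The square of the distance from P to the centre is 361 + 256 = 617.
Power of the point: PT² = |PO|² − r² = 448, so PT = 8√7.

8√7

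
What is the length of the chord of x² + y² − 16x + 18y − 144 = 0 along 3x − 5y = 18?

Centre (8, −9), r² = 289. Perpendicular distance d from centre to line = |51| / √34 = 51/√34.
Half the chord is √(r² − d²) = √(425/2), so the full chord is 5√34.

5√34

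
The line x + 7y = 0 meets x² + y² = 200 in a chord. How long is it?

Centre (0, 0), r² = 200. Perpendicular distance d from centre to line = |0| / √50 = 0/√50.
Chord = 2√(r² − d²) = 2·√(200) = 20√2.

20√2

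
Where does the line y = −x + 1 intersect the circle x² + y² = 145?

(−8, 9) and (9, −8)

Express y = −x + 1 and substitute into the circle:
2x² − 2x − 144 = 0  ⟹  x² − x − 72 = 0
x = 9 or x = −8, giving (9, −8) and (−8, 9).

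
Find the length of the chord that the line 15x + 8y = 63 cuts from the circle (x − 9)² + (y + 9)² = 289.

34

From the line, y = (63 − 15x)/8. Substituting:
289x² − 5202x + 4913 = 0  ⟹  x² − 18x + 17 = 0
x = 17 or x = 1, giving (17, −24) and (1, 6).
|(17, −24) − (1, 6)| = √((16)² + (−30)²) = 34.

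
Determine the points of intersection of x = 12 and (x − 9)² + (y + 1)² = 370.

The line gives x = 12. Substituting into the circle:
y² + 2y − 360 = 0
y = 18 or y = −20, giving (12, 18) and (12, −20).

(12, −20) and (12, 18)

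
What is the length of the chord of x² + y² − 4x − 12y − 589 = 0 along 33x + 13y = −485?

From the line, y = (−485 − 33x)/13. Substituting:
1258x² + 36482x + 211344 = 0  ⟹  x² + 29x + 168 = 0
x = −8 or x = −21, giving (−8, −17) and (−21, 16).
|(−8, −17) − (−21, 16)| = √((13)² + (−33)²) = √1258.

√1258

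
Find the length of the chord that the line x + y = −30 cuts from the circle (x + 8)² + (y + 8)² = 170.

The distance from (−8, −8) to the line is 14/√2, and r² = 170.
Chord = 2√(r² − d²) = 2·√(72) = 12√2.

12√2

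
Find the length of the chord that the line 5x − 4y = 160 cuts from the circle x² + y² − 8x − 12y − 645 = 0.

2√41

Express y = (−160 + 5x)/4 and substitute into the circle:
41x² − 1968x + 22960 = 0  ⟹  x² − 48x + 560 = 0
x = 28 or x = 20, giving (28, −5) and (20, −15).
Chord length = distance between (28, −5) and (20, −15) = √164 = 2√41.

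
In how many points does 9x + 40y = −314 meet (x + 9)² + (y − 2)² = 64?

Centre (−9, 2), r² = 64. Distance² from centre to line = (313)²/1681 = 97969/1681.
Since d² < r², the line cuts the circle twice.

2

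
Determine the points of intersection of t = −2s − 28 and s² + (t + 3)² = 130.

From the line, t = −2s − 28. Substituting:
5s² + 100s + 495 = 0  ⟹  s² + 20s + 99 = 0
s = −9 or s = −11, giving (−9, −10) and (−11, −6).

(−11, −6) and (−9, −10)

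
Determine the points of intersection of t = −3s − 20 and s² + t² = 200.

Express t = −3s − 20 and substitute into the circle:
10s² + 120s + 200 = 0  ⟹  s² + 12s + 20 = 0
s = −2 or s = −10, giving (−2, −14) and (−10, 10).

(−10, 10) and (−2, −14)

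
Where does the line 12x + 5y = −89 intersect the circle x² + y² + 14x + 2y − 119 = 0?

(−12, 11) and (−2, −13)

Express y = (−89 − 12x)/5 and substitute into the circle:
169x² + 2366x + 4056 = 0  ⟹  x² + 14x + 24 = 0
x = −2 or x = −12, giving (−2, −13) and (−12, 11).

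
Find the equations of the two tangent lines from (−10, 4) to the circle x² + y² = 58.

3x − 7y = −58 and 7x + 3y = −58

Let a tangent through (−10, 4) have slope m. Its distance from (0, 0) must equal √58:
[m·(10) − (−4)]² = 58(m² + 1)
21m² + 40m − 21 = 0, so m = 3/7 or m = −7/3.
Through (−10, 4) these give 3x − 7y = −58 and 7x + 3y = −58.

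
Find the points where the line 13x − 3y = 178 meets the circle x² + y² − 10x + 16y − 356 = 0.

Express y = (−178 + 13x)/3 and substitute into the circle:
178x² − 4094x + 19936 = 0  ⟹  x² − 23x + 112 = 0
x = 16 or x = 7, giving (16, 10) and (7, −29).

(7, −29) and (16, 10)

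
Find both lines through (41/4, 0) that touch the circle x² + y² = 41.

4x + 5y = 41 and 4x − 5y = 41

Let a tangent through (41/4, 0) have slope m. Its distance from (0, 0) must equal √41:
(−41/4m − (0))² = 41(m² + 1)
25m² − 16 = 0, so m = −4/5 or m = 4/5.
Through (41/4, 0) these give 4x + 5y = 41 and 4x − 5y = 41.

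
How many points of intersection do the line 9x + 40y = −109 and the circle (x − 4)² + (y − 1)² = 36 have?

2

Substituting the line into the circle gives 1681x² − 10118x − 9799 = 0.
Δ = 102373924 − (−65888476) = 168262400.
Two real roots: the line is a secant.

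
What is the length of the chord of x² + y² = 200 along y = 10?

Express y = 10 and substitute into the circle:
x² − 100 = 0
x = 10 or x = −10, giving (10, 10) and (−10, 10).
|(10, 10) − (−10, 10)| = √((20)² + (0)²) = 20.

20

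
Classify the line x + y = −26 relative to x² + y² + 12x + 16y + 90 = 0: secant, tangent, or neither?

Centre (−6, −8), r² = 10. Distance² from centre to line = (12)²/2 = 72.
Since d² > r², the line lies outside the circle.

neither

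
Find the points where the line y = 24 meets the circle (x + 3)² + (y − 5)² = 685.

Express y = 24 and substitute into the circle:
x² + 6x − 315 = 0
x = 15 or x = −21, giving (15, 24) and (−21, 24).

(−21, 24) and (15, 24)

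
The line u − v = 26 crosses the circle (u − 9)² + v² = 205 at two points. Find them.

Substitute v = u − 26:
2u² − 70u + 552 = 0  ⟹  u² − 35u + 276 = 0
u = 23 or u = 12, giving (23, −3) and (12, −14).

(12, −14) and (23, −3)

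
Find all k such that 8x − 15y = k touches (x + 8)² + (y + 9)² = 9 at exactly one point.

Tangency holds when the distance from the centre (−8, −9) to the line equals the radius 3:
|8·(−8) − 15·(−9) − k| / √289 = 3
|k − (71)| = 3·17, so k = 122 or k = 20.

k = 20 or k = 122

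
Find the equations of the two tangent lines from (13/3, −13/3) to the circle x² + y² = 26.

x − 5y = 26 and 5x − y = 26

Write the tangent as mx − y + (−13/3 − m·(13/3)) = 0 and set its distance from the centre to √26:
(−13/3m − (13/3))² = 26(m² + 1)
5m² − 26m + 5 = 0, so m = 1/5 or m = 5.
Through (13/3, −13/3) these give x − 5y = 26 and 5x − y = 26.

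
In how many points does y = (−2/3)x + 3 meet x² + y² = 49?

Centre (0, 0), r² = 49. Distance² from centre to line = (−9)²/13 = 81/13.
Since d² < r², the line cuts the circle twice.

2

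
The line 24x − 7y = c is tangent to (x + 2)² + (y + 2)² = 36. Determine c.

For a tangent, require d(centre, line) = r = 6.
|24·(−2) − 7·(−2) − c| / √625 = 6
|c − (−34)| = 6·25, so c = 116 or c = −184.

c = −184 or c = 116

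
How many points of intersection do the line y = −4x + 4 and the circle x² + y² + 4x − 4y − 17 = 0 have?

Substituting the line into the circle gives 17x² − 12x − 17 = 0.
Δ = 144 − (−1156) = 1300.
Two real roots: the line is a secant.

2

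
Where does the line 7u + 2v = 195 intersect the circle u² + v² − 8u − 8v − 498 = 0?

Substitute v = (195 − 7u)/2:
53u² − 2650u + 32913 = 0  ⟹  u² − 50u + 621 = 0
u = 27 or u = 23, giving (27, 3) and (23, 17).

(23, 17) and (27, 3)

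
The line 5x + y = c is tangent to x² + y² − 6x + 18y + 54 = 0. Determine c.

c = 6 ± 6√26

Tangency holds when the distance from the centre (3, −9) to the line equals the radius 6:
|5·3 + 1·(−9) − c| / √26 = 6
|c − (6)| = 6√26.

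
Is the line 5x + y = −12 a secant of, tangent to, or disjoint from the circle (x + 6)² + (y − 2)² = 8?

d² = (5·(−6) + 1·2 − (−12))²/26 = 128/13; r² = 8.
Since d² > r², the line lies outside the circle.

disjoint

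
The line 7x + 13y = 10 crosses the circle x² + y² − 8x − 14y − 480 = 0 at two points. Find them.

From the line, y = (10 − 7x)/13. Substituting:
218x² − 218x − 82840 = 0  ⟹  x² − x − 380 = 0
x = 20 or x = −19, giving (20, −10) and (−19, 11).

(−19, 11) and (20, −10)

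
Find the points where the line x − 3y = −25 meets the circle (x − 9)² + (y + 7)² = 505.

(−10, 5) and (17, 14)

Substitute y = (25 + x)/3:
10x² − 70x − 1700 = 0  ⟹  x² − 7x − 170 = 0
x = 17 or x = −10, giving (17, 14) and (−10, 5).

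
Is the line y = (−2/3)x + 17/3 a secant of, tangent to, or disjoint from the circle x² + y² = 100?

Centre (0, 0), r² = 100. Distance² from centre to line = (−17)²/13 = 289/13.
Since d² < r², the line cuts the circle twice.

secant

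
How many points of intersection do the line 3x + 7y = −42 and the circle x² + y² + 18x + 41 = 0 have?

2

d² = (3·(−9) + 7·0 − (−42))²/58 = 225/58; r² = 40.
Since d² < r², the line cuts the circle twice.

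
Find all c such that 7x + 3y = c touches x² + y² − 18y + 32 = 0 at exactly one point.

For a tangent, require d(centre, line) = r = 7.
|7·0 + 3·9 − c| / √58 = 7
|c − (27)| = 7√58.

c = 27 ± 7√58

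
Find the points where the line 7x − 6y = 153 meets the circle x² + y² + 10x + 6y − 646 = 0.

From the line, y = (−153 + 7x)/6. Substituting:
85x² − 1530x − 5355 = 0  ⟹  x² − 18x − 63 = 0
x = 21 or x = −3, giving (21, −1) and (−3, −29).

(−3, −29) and (21, −1)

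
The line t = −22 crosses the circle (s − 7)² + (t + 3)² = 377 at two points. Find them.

(3, −22) and (11, −22)

Substitute t = −22:
s² − 14s + 33 = 0
s = 11 or s = 3, giving (11, −22) and (3, −22).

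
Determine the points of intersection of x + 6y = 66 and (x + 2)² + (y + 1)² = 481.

(−18, 14) and (18, 8)

From the line, y = (66 − x)/6. Substituting:
37x² − 11988 = 0  ⟹  x² − 324 = 0
x = 18 or x = −18, giving (18, 8) and (−18, 14).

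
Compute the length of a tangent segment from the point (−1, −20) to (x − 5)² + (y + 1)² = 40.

The centre is (5, −1) and r = 2√10. The square of the distance from P to the centre is 36 + 361 = 397.
Power of the point: PT² = |PO|² − r² = 357, so PT = √357.

√357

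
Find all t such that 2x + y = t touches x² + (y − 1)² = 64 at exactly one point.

t = 1 ± 8√5

Tangency holds when the distance from the centre (0, 1) to the line equals the radius 8:
|2·0 + 1·1 − t| / √5 = 8
|t − (1)| = 8√5.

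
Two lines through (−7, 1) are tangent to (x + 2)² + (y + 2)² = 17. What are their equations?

Let a tangent through (−7, 1) have slope m. Its distance from (−2, −2) must equal √17:
[m·(5) − (−3)]² = 17(m² + 1)
4m² + 15m − 4 = 0, so m = 1/4 or m = −4.
Through (−7, 1) these give x − 4y = −11 and 4x + y = −27.

x − 4y = −11 and 4x + y = −27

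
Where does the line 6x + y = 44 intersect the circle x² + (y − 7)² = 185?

(4, 20) and (8, −4)

From the line, y = −6x + 44. Substituting:
37x² − 444x + 1184 = 0  ⟹  x² − 12x + 32 = 0
x = 8 or x = 4, giving (8, −4) and (4, 20).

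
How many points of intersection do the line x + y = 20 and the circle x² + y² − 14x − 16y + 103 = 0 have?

0

Substituting the line into the circle gives 2x² − 38x + 183 = 0.
Discriminant = (−38)² − 4·2·(183) = −20 < 0.
No real roots: the line does not meet the circle.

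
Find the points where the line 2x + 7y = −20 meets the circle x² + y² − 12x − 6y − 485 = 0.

(−17, 2) and (25, −10)

From the line, y = (−20 − 2x)/7. Substituting:
53x² − 424x − 22525 = 0  ⟹  x² − 8x − 425 = 0
x = 25 or x = −17, giving (25, −10) and (−17, 2).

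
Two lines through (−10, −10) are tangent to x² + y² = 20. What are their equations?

A line y − (−10) = m(x − (−10)) is tangent when its distance from (0, 0) is 2√5:
[m·(10) − (10)]² = 20(m² + 1)
2m² − 5m + 2 = 0, so m = 2 or m = 1/2.
Through (−10, −10) these give 2x − y = −10 and x − 2y = 10.

2x − y = −10 and x − 2y = 10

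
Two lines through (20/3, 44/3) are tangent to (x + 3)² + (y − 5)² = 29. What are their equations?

Let a tangent through (20/3, 44/3) have slope m. Its distance from (−3, 5) must equal √29:
(−29/3m − (−29/3))² = 29(m² + 1)
10m² − 29m + 10 = 0, so m = 2/5 or m = 5/2.
Through (20/3, 44/3) these give 2x − 5y = −60 and 5x − 2y = 4.

2x − 5y = −60 and 5x − 2y = 4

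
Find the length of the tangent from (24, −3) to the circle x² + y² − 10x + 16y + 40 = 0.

The centre is (5, −8) and r = 7. The square of the distance from P to the centre is 361 + 25 = 386.
Power of the point: PT² = |PO|² − r² = 337, so PT = √337.

√337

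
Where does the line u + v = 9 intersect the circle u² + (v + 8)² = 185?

(4, 5) and (13, −4)

From the line, v = −u + 9. Substituting:
2u² − 34u + 104 = 0  ⟹  u² − 17u + 52 = 0
u = 13 or u = 4, giving (13, −4) and (4, 5).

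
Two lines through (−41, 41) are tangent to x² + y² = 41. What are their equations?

5x + 4y = −41 and 4x + 5y = 41

Write the tangent as mx − y + (41 − m·(−41)) = 0 and set its distance from the centre to √41:
[m·(41) − (−41)]² = 41(m² + 1)
20m² + 41m + 20 = 0, so m = −5/4 or m = −4/5.
Through (−41, 41) these give 5x + 4y = −41 and 4x + 5y = 41.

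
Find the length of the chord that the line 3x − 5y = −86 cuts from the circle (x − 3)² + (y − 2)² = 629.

7√34

The distance from (3, 2) to the line is 85/√34, and r² = 629.
Chord = 2√(r² − d²) = 2·√(833/2) = 7√34.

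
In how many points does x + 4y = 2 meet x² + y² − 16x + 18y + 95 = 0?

0

Substituting the line into the circle gives 17x² − 332x + 1668 = 0.
Discriminant = (−332)² − 4·17·(1668) = −3200 < 0.
No real roots: the line does not meet the circle.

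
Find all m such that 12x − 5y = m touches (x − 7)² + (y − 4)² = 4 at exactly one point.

For a tangent, require d(centre, line) = r = 2.
|12·7 − 5·4 − m| / √169 = 2
|m − (64)| = 2·13, so m = 90 or m = 38.

m = 38 or m = 90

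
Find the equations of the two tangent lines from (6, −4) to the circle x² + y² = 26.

5x + y = 26 and x − 5y = 26

A line y − (−4) = m(x − (6)) is tangent when its distance from (0, 0) is √26:
(−6m − (4))² = 26(m² + 1)
5m² + 24m − 5 = 0, so m = −5 or m = 1/5.
Through (6, −4) these give 5x + y = 26 and x − 5y = 26.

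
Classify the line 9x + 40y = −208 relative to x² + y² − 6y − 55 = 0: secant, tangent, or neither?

tangent

Substituting the line into the circle gives 1681x² + 5904x + 5184 = 0.
Δ = 34857216 − 34857216 = 0.
A repeated root: the line is tangent.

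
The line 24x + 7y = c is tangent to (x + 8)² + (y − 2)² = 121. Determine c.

c = −453 or c = 97

The line touches the circle iff its distance from (−8, 2) is 11:
|24·(−8) + 7·2 − c| / √625 = 11
|c − (−178)| = 11·25, so c = 97 or c = −453.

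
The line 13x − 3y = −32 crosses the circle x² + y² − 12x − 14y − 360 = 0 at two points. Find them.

(−5, −11) and (4, 28)

From the line, y = (32 + 13x)/3. Substituting:
178x² + 178x − 3560 = 0  ⟹  x² + x − 20 = 0
x = 4 or x = −5, giving (4, 28) and (−5, −11).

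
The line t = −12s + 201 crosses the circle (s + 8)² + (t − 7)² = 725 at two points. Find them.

From the line, t = −12s + 201. Substituting:
145s² − 4640s + 36975 = 0  ⟹  s² − 32s + 255 = 0
s = 17 or s = 15, giving (17, −3) and (15, 21).

(15, 21) and (17, −3)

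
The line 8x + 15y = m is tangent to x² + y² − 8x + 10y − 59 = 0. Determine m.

m = −213 or m = 127

For a tangent, require d(centre, line) = r = 10.
|8·4 + 15·(−5) − m| / √289 = 10
|m − (−43)| = 10·17, so m = 127 or m = −213.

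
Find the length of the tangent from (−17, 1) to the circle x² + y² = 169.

Centre (0, 0), r² = 169. |PO|² = (−17)² + (1)² = 290.
Power of the point: PT² = |PO|² − r² = 121, so PT = 11.

11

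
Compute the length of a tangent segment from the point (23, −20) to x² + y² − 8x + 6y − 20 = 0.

11√5

Centre (4, −3), r² = 45. |PO|² = (19)² + (−17)² = 650.
Power of the point: PT² = |PO|² − r² = 605, so PT = 11√5.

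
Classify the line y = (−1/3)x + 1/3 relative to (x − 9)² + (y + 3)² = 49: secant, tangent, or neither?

secant

Substituting the line into the circle gives 10x² − 182x + 388 = 0.
Discriminant = (−182)² − 4·10·(388) = 17604 > 0.
Two real roots: the line is a secant.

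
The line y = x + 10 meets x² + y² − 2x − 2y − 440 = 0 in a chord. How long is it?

28√2

From the line, y = x + 10. Substituting:
2x² + 16x − 360 = 0  ⟹  x² + 8x − 180 = 0
x = 10 or x = −18, giving (10, 20) and (−18, −8).
Chord length = distance between (10, 20) and (−18, −8) = √1568 = 28√2.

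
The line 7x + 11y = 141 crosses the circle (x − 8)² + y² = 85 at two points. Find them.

(6, 9) and (17, 2)

Substitute y = (141 − 7x)/11:
170x² − 3910x + 17340 = 0  ⟹  x² − 23x + 102 = 0
x = 17 or x = 6, giving (17, 2) and (6, 9).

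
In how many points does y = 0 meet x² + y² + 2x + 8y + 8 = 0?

d² = (0·(−1) + 1·(−4) − (0))² = 16; r² = 9.
Since d² > r², the line lies outside the circle.

0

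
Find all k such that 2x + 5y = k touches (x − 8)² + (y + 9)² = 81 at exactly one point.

Tangency holds when the distance from the centre (8, −9) to the line equals the radius 9:
|2·8 + 5·(−9) − k| / √29 = 9
|k − (−29)| = 9√29.

k = −29 ± 9√29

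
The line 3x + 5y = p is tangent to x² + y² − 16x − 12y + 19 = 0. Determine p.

For a tangent, require d(centre, line) = r = 9.
|3·8 + 5·6 − p| / √34 = 9
|p − (54)| = 9√34.

p = 54 ± 9√34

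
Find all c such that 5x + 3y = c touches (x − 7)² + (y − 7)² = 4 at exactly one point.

Tangency holds when the distance from the centre (7, 7) to the line equals the radius 2:
|5·7 + 3·7 − c| / √34 = 2
|c − (56)| = 2√34.

c = 56 ± 2√34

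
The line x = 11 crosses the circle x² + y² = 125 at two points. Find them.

The line gives x = 11. Substituting into the circle:
y² − 4 = 0
y = 2 or y = −2, giving (11, 2) and (11, −2).

(11, −2) and (11, 2)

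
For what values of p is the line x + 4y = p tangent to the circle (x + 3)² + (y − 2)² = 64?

p = 5 ± 8√17

For a tangent, require d(centre, line) = r = 8.
|1·(−3) + 4·2 − p| / √17 = 8
|p − (5)| = 8√17.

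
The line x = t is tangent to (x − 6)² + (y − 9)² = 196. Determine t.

t = −8 or t = 20

Tangency holds when the distance from the centre (6, 9) to the line equals the radius 14:
|1·6 + 0·9 − t| / √1 = 14
|t − (6)| = 14, so t = 20 or t = −8.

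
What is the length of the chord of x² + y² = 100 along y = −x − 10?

10√2

Express y = −x − 10 and substitute into the circle:
2x² + 20x = 0  ⟹  x² + 10x = 0
x = 0 or x = −10, giving (0, −10) and (−10, 0).
|(0, −10) − (−10, 0)| = √((10)² + (−10)²) = 10√2.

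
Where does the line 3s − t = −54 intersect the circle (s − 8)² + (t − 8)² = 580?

(−16, 6) and (−10, 24)

Express t = 3s + 54 and substitute into the circle:
10s² + 260s + 1600 = 0  ⟹  s² + 26s + 160 = 0
s = −10 or s = −16, giving (−10, 24) and (−16, 6).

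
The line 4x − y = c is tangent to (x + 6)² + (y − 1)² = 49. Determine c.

Tangency holds when the distance from the centre (−6, 1) to the line equals the radius 7:
|4·(−6) − 1·1 − c| / √17 = 7
|c − (−25)| = 7√17.

c = −25 ± 7√17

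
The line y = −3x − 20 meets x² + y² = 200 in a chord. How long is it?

Express y = −3x − 20 and substitute into the circle:
10x² + 120x + 200 = 0  ⟹  x² + 12x + 20 = 0
x = −2 or x = −10, giving (−2, −14) and (−10, 10).
|(−2, −14) − (−10, 10)| = √((8)² + (−24)²) = 8√10.

8√10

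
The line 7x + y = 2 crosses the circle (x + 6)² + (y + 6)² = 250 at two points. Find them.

(−1, 9) and (3, −19)

Express y = −7x + 2 and substitute into the circle:
50x² − 100x − 150 = 0  ⟹  x² − 2x − 3 = 0
x = 3 or x = −1, giving (3, −19) and (−1, 9).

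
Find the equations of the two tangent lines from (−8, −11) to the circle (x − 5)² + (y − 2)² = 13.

Write the tangent as mx − y + (−11 − m·(−8)) = 0 and set its distance from the centre to √13:
[m·(13) − (13)]² = 13(m² + 1)
6m² − 13m + 6 = 0, so m = 3/2 or m = 2/3.
Through (−8, −11) these give 3x − 2y = −2 and 2x − 3y = 17.

3x − 2y = −2 and 2x − 3y = 17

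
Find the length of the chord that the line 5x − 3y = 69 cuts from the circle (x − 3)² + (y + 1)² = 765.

9√34

Substitute y = (−69 + 5x)/3:
34x² − 714x − 2448 = 0  ⟹  x² − 21x − 72 = 0
x = 24 or x = −3, giving (24, 17) and (−3, −28).
Chord length = distance between (24, 17) and (−3, −28) = √2754 = 9√34.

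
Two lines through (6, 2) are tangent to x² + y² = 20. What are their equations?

A line y − (2) = m(x − (6)) is tangent when its distance from (0, 0) is 2√5:
[m·(−6) − (−2)]² = 20(m² + 1)
2m² − 3m − 2 = 0, so m = −1/2 or m = 2.
Through (6, 2) these give x + 2y = 10 and 2x − y = 10.

x + 2y = 10 and 2x − y = 10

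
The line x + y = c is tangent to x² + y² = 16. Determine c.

c = ±4√2

For a tangent, require d(centre, line) = r = 4.
|1·0 + 1·0 − c| / √2 = 4
|c| = 4√2.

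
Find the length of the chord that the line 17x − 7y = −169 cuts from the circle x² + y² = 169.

13√2

Centre (0, 0), r² = 169. Perpendicular distance d from centre to line = |169| / √338 = 169/√338.
Half the chord is √(r² − d²) = √(169/2), so the full chord is 13√2.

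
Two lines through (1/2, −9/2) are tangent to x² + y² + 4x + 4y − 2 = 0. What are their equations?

A line y − (−9/2) = m(x − (1/2)) is tangent when its distance from (−2, −2) is √10:
(−5/2m − (5/2))² = 10(m² + 1)
3m² − 10m + 3 = 0, so m = 1/3 or m = 3.
With m = 1/3: x − 3y = 14. With m = 3: 3x − y = 6.

x − 3y = 14 and 3x − y = 6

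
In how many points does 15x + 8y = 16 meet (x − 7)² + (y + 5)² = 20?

Substituting the line into the circle gives 289x² − 2576x + 4992 = 0.
Discriminant = (−2576)² − 4·289·(4992) = 865024 > 0.
Two real roots: the line is a secant.

2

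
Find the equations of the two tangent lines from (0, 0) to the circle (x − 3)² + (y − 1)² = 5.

2x − y = 0 and x + 2y = 0

Let a tangent through (0, 0) have slope m. Its distance from (3, 1) must equal √5:
(3m − (1))² = 5(m² + 1)
2m² − 3m − 2 = 0, so m = 2 or m = −1/2.
Through (0, 0) these give 2x − y = 0 and x + 2y = 0.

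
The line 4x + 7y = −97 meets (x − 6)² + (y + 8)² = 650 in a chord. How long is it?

From the line, y = (−97 − 4x)/7. Substituting:
65x² − 260x − 28405 = 0  ⟹  x² − 4x − 437 = 0
x = 23 or x = −19, giving (23, −27) and (−19, −3).
|(23, −27) − (−19, −3)| = √((42)² + (−24)²) = 6√65.

6√65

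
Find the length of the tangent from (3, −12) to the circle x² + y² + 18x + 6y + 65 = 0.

10√2

With centre O = (−9, −3), |OP|² = 225 and r² = 25.
By the tangent–radius right angle, tangent length = √(|PO|² − r²) = √200 = 10√2.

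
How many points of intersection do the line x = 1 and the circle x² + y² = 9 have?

Substituting the line into the circle gives y² − 8 = 0.
Discriminant = (0)² − 4·1·(−8) = 32 > 0.
Two real roots: the line is a secant.

2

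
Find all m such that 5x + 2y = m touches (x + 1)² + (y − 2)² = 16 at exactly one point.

m = −1 ± 4√29

For a tangent, require d(centre, line) = r = 4.
|5·(−1) + 2·2 − m| / √29 = 4
|m − (−1)| = 4√29.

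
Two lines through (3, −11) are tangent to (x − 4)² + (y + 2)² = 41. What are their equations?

Let a tangent through (3, −11) have slope m. Its distance from (4, −2) must equal √41:
(1m − (9))² = 41(m² + 1)
20m² + 9m − 20 = 0, so m = 4/5 or m = −5/4.
Through (3, −11) these give 4x − 5y = 67 and 5x + 4y = −29.

4x − 5y = 67 and 5x + 4y = −29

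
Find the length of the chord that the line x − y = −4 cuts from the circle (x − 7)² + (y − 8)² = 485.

31√2

Express y = x + 4 and substitute into the circle:
2x² − 22x − 420 = 0  ⟹  x² − 11x − 210 = 0
x = 21 or x = −10, giving (21, 25) and (−10, −6).
|(21, 25) − (−10, −6)| = √((31)² + (31)²) = 31√2.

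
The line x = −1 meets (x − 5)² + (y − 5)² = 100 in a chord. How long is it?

16

The line gives x = −1. Substituting into the circle:
y² − 10y − 39 = 0
y = 13 or y = −3, giving (−1, 13) and (−1, −3).
|(−1, 13) − (−1, −3)| = √((0)² + (16)²) = 16.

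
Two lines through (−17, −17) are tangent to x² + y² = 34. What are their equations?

Write the tangent as mx − y + (−17 − m·(−17)) = 0 and set its distance from the centre to √34:
(17m − (17))² = 34(m² + 1)
15m² − 34m + 15 = 0, so m = 3/5 or m = 5/3.
Through (−17, −17) these give 3x − 5y = 34 and 5x − 3y = −34.

3x − 5y = 34 and 5x − 3y = −34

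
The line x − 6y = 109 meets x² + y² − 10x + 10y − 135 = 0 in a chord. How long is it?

2√37

From the line, y = (−109 + x)/6. Substituting:
37x² − 518x + 481 = 0  ⟹  x² − 14x + 13 = 0
x = 13 or x = 1, giving (13, −16) and (1, −18).
|(13, −16) − (1, −18)| = √((12)² + (2)²) = 2√37.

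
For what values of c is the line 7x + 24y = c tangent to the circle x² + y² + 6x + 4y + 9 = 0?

c = −119 or c = −19

For a tangent, require d(centre, line) = r = 2.
|7·(−3) + 24·(−2) − c| / √625 = 2
|c − (−69)| = 2·25, so c = −19 or c = −119.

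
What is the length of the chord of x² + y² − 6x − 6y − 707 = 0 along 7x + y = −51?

35√2

Express y = −7x − 51 and substitute into the circle:
50x² + 750x + 2200 = 0  ⟹  x² + 15x + 44 = 0
x = −4 or x = −11, giving (−4, −23) and (−11, 26).
|(−4, −23) − (−11, 26)| = √((7)² + (−49)²) = 35√2.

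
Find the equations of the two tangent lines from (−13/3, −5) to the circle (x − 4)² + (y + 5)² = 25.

3x + 4y = −33 and 3x − 4y = 7

Write the tangent as mx − y + (−5 − m·(−13/3)) = 0 and set its distance from the centre to 5:
[m·(25/3) − (0)]² = 25(m² + 1)
16m² − 9 = 0, so m = −3/4 or m = 3/4.
With m = −3/4: 3x + 4y = −33. With m = 3/4: 3x − 4y = 7.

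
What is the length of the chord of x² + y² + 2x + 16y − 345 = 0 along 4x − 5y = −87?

2√41

Substitute y = (87 + 4x)/5:
41x² + 1066x + 5904 = 0  ⟹  x² + 26x + 144 = 0
x = −8 or x = −18, giving (−8, 11) and (−18, 3).
Chord length = distance between (−8, 11) and (−18, 3) = √164 = 2√41.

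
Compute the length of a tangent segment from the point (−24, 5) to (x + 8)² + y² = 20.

3√29

With centre O = (−8, 0), |OP|² = 281 and r² = 20.
The tangent meets the radius at right angles, so tangent² = |PO|² − r² = 281 − 20 = 261.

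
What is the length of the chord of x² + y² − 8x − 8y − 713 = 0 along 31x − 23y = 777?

From the line, y = (−777 + 31x)/23. Substituting:
1490x² − 58110x + 369520 = 0  ⟹  x² − 39x + 248 = 0
x = 31 or x = 8, giving (31, 8) and (8, −23).
Chord length = distance between (31, 8) and (8, −23) = √1490 = √1490.

√1490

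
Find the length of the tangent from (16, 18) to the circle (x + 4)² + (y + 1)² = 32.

The centre is (−4, −1) and r = 4√2. The square of the distance from P to the centre is 400 + 361 = 761.
By the tangent–radius right angle, tangent length = √(|PO|² − r²) = √729 = 27.

27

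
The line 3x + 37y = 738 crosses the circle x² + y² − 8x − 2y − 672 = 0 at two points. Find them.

Express y = (738 − 3x)/37 and substitute into the circle:
1378x² − 15158x − 429936 = 0  ⟹  x² − 11x − 312 = 0
x = 24 or x = −13, giving (24, 18) and (−13, 21).

(−13, 21) and (24, 18)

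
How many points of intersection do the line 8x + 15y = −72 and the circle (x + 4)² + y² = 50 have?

d² = (8·(−4) + 15·0 − (−72))²/289 = 1600/289; r² = 50.
Since d² < r², the line cuts the circle twice.

2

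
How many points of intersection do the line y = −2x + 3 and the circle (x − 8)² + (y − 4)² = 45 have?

Substituting the line into the circle gives 5x² − 12x + 20 = 0.
Δ = 144 − 400 = −256.
No real roots: the line does not meet the circle.

0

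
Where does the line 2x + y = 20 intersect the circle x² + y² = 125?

(5, 10) and (11, −2)

From the line, y = −2x + 20. Substituting:
5x² − 80x + 275 = 0  ⟹  x² − 16x + 55 = 0
x = 11 or x = 5, giving (11, −2) and (5, 10).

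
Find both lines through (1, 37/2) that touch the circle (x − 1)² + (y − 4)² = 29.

5x − 2y = −32 and 5x + 2y = 42

A line y − (37/2) = m(x − (1)) is tangent when its distance from (1, 4) is √29:
[m·(0) − (−29/2)]² = 29(m² + 1)
4m² − 25 = 0, so m = 5/2 or m = −5/2.
With m = 5/2: 5x − 2y = −32. With m = −5/2: 5x + 2y = 42.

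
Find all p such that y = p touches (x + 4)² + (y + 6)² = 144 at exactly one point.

p = −18 or p = 6

For a tangent, require d(centre, line) = r = 12.
|0·(−4) + 1·(−6) − p| / √1 = 12
|p − (−6)| = 12, so p = 6 or p = −18.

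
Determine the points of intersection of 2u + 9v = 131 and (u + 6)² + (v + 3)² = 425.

Substitute v = (131 − 2u)/9:
85u² + 340u − 6545 = 0  ⟹  u² + 4u − 77 = 0
u = 7 or u = −11, giving (7, 13) and (−11, 17).

(−11, 17) and (7, 13)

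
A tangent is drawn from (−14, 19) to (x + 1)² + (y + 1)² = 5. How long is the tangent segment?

Centre (−1, −1), r² = 5. |PO|² = (−13)² + (20)² = 569.
The tangent meets the radius at right angles, so tangent² = |PO|² − r² = 569 − 5 = 564.

2√141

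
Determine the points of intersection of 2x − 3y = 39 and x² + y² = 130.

From the line, y = (−39 + 2x)/3. Substituting:
13x² − 156x + 351 = 0  ⟹  x² − 12x + 27 = 0
x = 9 or x = 3, giving (9, −7) and (3, −11).

(3, −11) and (9, −7)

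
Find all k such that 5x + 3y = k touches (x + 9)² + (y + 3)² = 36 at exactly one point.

For a tangent, require d(centre, line) = r = 6.
|5·(−9) + 3·(−3) − k| / √34 = 6
|k − (−54)| = 6√34.

k = −54 ± 6√34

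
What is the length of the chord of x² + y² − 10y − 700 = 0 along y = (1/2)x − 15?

18√5

Centre (0, 5), r² = 725. Perpendicular distance d from centre to line = |−40| / √5 = 40/√5.
Half the chord is √(r² − d²) = √(405), so the full chord is 18√5.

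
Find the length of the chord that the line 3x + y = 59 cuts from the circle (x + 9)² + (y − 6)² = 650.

Substitute y = −3x + 59:
10x² − 300x + 2240 = 0  ⟹  x² − 30x + 224 = 0
x = 16 or x = 14, giving (16, 11) and (14, 17).
|(16, 11) − (14, 17)| = √((2)² + (−6)²) = 2√10.

2√10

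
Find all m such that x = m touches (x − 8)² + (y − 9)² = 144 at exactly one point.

For a tangent, require d(centre, line) = r = 12.
|1·8 + 0·9 − m| / √1 = 12
|m − (8)| = 12, so m = 20 or m = −4.

m = −4 or m = 20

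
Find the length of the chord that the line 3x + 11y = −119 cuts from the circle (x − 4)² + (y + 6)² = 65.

Centre (4, −6), r² = 65. Perpendicular distance d from centre to line = |65| / √130 = 65/√130.
Half the chord is √(r² − d²) = √(65/2), so the full chord is √130.

√130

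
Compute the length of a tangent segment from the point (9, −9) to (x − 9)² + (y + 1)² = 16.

Centre (9, −1), r² = 16. |PO|² = (0)² + (−8)² = 64.
The tangent meets the radius at right angles, so tangent² = |PO|² − r² = 64 − 16 = 48.

4√3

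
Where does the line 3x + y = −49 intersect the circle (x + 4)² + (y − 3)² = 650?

(−23, 20) and (−9, −22)

Substitute y = −3x − 49:
10x² + 320x + 2070 = 0  ⟹  x² + 32x + 207 = 0
x = −9 or x = −23, giving (−9, −22) and (−23, 20).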